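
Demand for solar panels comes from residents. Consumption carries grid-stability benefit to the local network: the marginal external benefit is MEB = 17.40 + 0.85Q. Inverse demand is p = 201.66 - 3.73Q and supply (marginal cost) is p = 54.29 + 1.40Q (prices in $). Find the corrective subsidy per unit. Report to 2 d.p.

subsidy = $50.12 per unit

Social marginal benefit = demand + MEB = 219.06 - 2.88Q.
Set SMB = MC: 219.06 - 2.88Q = 54.29 + 1.40Q → Q* = 38.4977.
The Pigouvian subsidy equals MEB at Q*: 17.40 + 0.85×38.4977 = 50.1230.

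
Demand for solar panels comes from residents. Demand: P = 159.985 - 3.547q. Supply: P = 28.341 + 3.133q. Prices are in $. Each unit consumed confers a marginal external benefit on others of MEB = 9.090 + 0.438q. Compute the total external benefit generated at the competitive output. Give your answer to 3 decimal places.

Market equilibrium (private): 28.341 + 3.133q = 159.985 - 3.547q → q_m = 19.7072.
Total external benefit = ∫₀^{q_m} (9.090 + 0.438q) dq = 9.090×19.7072 + ½×0.438×19.7072² = 264.1923.

$264.192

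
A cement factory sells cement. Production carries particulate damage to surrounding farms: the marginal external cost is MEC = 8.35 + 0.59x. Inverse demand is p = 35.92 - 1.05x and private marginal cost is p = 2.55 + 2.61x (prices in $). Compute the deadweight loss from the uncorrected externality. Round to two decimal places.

DWL = $22.18

Market equilibrium (private): 2.55 + 2.61x = 35.92 - 1.05x → x_m = 9.1175.
Social marginal cost = private MC + MEC = 10.90 + 3.20x.
Set SMC = demand: 10.90 + 3.20x = 35.92 - 1.05x → x* = 5.8871.
Height of the DWL triangle at x_m is SMC(x_m) − demand(x_m) = MEC(x_m) = 13.7293.
DWL = ½ × 3.2304 × 13.7293 = 22.1756.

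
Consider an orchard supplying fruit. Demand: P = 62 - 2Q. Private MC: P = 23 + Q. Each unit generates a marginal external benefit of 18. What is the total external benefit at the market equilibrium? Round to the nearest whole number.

Market equilibrium (private): 23 + Q = 62 - 2Q → Q_m = 13.0000.
Total external benefit = MEB × Q_m = 18 × 13.0000 = 234.0000.

234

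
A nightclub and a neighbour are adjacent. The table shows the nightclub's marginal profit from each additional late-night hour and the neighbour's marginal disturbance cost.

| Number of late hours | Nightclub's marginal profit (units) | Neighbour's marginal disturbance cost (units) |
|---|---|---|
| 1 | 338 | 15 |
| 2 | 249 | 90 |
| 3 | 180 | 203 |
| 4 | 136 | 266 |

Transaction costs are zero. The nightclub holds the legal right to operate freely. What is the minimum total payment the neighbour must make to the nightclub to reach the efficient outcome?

Left alone the nightclub would choose level 4 (marginal profit stays positive).
Efficient level: k* = 2 (marginal profit ≥ marginal disturbance cost through 2).
The neighbour must at least cover the nightclub's forgone profit from cutting 4→2: 180 + 136 = 316.

316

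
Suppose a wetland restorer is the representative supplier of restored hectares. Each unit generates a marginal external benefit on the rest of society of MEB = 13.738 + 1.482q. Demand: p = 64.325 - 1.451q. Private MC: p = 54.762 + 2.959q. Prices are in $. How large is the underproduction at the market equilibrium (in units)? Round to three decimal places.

Market equilibrium (private): 54.762 + 2.959q = 64.325 - 1.451q → q_m = 2.1685.
Social marginal cost = private MC − MEB = 41.024 + 1.477q.
Set SMC = demand: 41.024 + 1.477q = 64.325 - 1.451q → q* = 7.9580.
Gap = |2.1685 − 7.9580| = 5.7895.

5.790 units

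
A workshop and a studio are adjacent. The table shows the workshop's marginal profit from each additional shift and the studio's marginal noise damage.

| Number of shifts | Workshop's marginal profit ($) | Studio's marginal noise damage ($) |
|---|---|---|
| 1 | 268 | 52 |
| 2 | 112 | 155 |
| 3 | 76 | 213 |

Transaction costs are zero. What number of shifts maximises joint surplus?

Bargaining reaches the level where marginal profit last exceeds marginal noise damage.
That holds through level 1 (268 ≥ 52) but not at 2 (112 < 155).

1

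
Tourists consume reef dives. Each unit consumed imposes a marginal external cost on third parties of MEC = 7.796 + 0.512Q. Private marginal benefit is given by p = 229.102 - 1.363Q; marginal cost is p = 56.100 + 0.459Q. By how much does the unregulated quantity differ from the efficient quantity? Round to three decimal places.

24.169 units

Market equilibrium (private): 56.100 + 0.459Q = 229.102 - 1.363Q → Q_m = 94.9517.
Social marginal benefit = demand − MEC = 221.306 - 1.875Q.
Set SMB = MC: 221.306 - 1.875Q = 56.100 + 0.459Q → Q* = 70.7823.
Gap = |94.9517 − 70.7823| = 24.1694.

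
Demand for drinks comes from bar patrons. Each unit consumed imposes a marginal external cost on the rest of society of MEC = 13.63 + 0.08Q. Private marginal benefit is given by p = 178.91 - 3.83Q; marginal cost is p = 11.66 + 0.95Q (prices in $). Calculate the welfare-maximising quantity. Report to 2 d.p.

Social marginal benefit = demand − MEC = 165.28 - 3.91Q.
Set SMB = MC: 165.28 - 3.91Q = 11.66 + 0.95Q → Q* = 31.6091.

Q* = 31.61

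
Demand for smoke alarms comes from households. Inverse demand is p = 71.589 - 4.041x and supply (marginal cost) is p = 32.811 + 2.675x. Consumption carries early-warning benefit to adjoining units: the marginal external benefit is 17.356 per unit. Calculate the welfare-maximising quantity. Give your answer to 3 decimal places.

Social marginal benefit = demand + MEB = 88.945 - 4.041x.
Set SMB = MC: 88.945 - 4.041x = 32.811 + 2.675x → x* = 8.3582.

x* = 8.358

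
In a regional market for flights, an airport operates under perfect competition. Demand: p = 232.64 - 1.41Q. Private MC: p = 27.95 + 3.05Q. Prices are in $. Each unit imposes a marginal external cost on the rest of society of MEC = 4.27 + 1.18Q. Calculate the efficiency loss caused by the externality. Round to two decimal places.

Market equilibrium (private): 27.95 + 3.05Q = 232.64 - 1.41Q → Q_m = 45.8946.
Social marginal cost = private MC + MEC = 32.22 + 4.23Q.
Set SMC = demand: 32.22 + 4.23Q = 232.64 - 1.41Q → Q* = 35.5355.
The loss is the area between SMC and demand from Q* to Q_m; with linear curves that's a triangle of height MEC(Q_m).
DWL = ½ × 10.3591 × 58.4257 = 302.6188.

DWL = $302.62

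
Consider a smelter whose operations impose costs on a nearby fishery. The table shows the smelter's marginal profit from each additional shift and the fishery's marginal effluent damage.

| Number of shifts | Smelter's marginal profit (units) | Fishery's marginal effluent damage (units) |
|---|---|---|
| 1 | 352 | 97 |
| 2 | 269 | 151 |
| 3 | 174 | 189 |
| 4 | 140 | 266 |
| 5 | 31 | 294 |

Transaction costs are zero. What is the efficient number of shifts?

2

Bargaining reaches the level where marginal profit last exceeds marginal effluent damage.
That holds through level 2 (269 ≥ 151) but not at 3 (174 < 189).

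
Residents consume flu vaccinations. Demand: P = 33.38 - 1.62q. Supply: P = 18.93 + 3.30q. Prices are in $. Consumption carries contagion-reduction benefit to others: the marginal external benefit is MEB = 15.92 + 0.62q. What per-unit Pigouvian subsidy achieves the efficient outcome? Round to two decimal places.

Social marginal benefit = demand + MEB = 49.30 - q.
Set SMB = MC: 49.30 - q = 18.93 + 3.30q → q* = 7.0628.
The Pigouvian subsidy equals MEB at q*: 15.92 + 0.62×7.0628 = 20.2989.

subsidy = $20.30 per unit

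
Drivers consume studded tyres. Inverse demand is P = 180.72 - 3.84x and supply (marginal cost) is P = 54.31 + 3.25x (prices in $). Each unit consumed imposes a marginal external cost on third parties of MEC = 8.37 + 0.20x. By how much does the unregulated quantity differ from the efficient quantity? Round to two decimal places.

Market equilibrium (private): 54.31 + 3.25x = 180.72 - 3.84x → x_m = 17.8293.
Social marginal benefit = demand − MEC = 172.35 - 4.04x.
Set SMB = MC: 172.35 - 4.04x = 54.31 + 3.25x → x* = 16.1920.
Gap = |17.8293 − 16.1920| = 1.6373.

1.64 units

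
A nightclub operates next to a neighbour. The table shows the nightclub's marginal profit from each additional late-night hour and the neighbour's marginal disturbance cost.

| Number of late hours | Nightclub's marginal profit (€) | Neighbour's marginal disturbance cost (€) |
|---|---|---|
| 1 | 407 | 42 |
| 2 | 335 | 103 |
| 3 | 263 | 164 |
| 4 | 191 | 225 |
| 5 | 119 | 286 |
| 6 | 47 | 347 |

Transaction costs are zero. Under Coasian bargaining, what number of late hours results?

Bargaining reaches the level where marginal profit last exceeds marginal disturbance cost.
That holds through level 3 (263 ≥ 164) but not at 4 (191 < 225).

3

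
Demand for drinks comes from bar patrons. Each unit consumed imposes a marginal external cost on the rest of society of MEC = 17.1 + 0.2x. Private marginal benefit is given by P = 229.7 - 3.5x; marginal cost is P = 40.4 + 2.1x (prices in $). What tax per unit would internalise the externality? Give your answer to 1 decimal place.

tax = $23.0 per unit

Social marginal benefit = demand − MEC = 212.6 - 3.7x.
Set SMB = MC: 212.6 - 3.7x = 40.4 + 2.1x → x* = 29.6897.
The Pigouvian tax equals MEC at x*: 17.1 + 0.2×29.6897 = 23.0379.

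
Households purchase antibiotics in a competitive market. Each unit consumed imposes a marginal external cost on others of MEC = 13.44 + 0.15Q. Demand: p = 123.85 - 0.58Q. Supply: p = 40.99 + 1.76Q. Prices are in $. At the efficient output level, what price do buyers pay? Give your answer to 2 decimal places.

P = $107.68

Social marginal benefit = demand − MEC = 110.41 - 0.73Q.
Set SMB = MC: 110.41 - 0.73Q = 40.99 + 1.76Q → Q* = 27.8795.
Consumer price on the demand curve at Q*: 123.85 − 0.58×27.8795 = 107.6799.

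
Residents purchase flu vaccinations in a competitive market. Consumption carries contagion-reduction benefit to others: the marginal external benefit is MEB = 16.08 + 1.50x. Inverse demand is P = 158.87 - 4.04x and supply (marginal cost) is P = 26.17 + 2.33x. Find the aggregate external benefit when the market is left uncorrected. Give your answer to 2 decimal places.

Market equilibrium (private): 26.17 + 2.33x = 158.87 - 4.04x → x_m = 20.8320.
Total external benefit = ∫₀^{x_m} (16.08 + 1.50x) dx = 16.08×20.8320 + ½×1.50×20.8320² = 660.4577.

660.46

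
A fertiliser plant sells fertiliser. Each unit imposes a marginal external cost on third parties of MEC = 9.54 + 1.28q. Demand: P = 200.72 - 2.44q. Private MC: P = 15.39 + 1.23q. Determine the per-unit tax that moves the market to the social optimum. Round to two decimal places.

tax = 55.00 per unit

Social marginal cost = private MC + MEC = 24.93 + 2.51q.
Set SMC = demand: 24.93 + 2.51q = 200.72 - 2.44q → q* = 35.5131.
The Pigouvian tax equals MEC at q*: 9.54 + 1.28×35.5131 = 54.9968.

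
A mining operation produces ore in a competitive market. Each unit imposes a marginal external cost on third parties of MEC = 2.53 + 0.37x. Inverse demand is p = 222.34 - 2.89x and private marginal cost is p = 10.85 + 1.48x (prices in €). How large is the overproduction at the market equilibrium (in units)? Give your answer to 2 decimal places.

Market equilibrium (private): 10.85 + 1.48x = 222.34 - 2.89x → x_m = 48.3959.
Social marginal cost = private MC + MEC = 13.38 + 1.85x.
Set SMC = demand: 13.38 + 1.85x = 222.34 - 2.89x → x* = 44.0844.
Gap = |48.3959 − 44.0844| = 4.3115.

4.31 units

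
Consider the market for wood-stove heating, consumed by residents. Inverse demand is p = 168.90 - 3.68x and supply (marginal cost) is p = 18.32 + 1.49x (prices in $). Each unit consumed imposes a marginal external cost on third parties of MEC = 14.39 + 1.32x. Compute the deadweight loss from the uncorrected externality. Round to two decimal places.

DWL = $215.07

Market equilibrium (private): 18.32 + 1.49x = 168.90 - 3.68x → x_m = 29.1257.
Social marginal benefit = demand − MEC = 154.51 - 5.00x.
Set SMB = MC: 154.51 - 5.00x = 18.32 + 1.49x → x* = 20.9846.
The welfare-loss triangle has base |x_m − x*| and height MEC(x_m) (the vertical gap between SMB and MC is zero at x* and MEC at x_m).
DWL = ½ × 8.1411 × 52.8360 = 215.0716.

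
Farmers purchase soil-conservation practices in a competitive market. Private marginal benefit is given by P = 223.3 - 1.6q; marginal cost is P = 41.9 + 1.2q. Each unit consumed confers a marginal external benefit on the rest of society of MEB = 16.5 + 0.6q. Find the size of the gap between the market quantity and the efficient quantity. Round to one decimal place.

25.2 units

Market equilibrium (private): 41.9 + 1.2q = 223.3 - 1.6q → q_m = 64.7857.
Social marginal benefit = demand + MEB = 239.8 - q.
Set SMB = MC: 239.8 - q = 41.9 + 1.2q → q* = 89.9545.
Gap = |64.7857 − 89.9545| = 25.1688.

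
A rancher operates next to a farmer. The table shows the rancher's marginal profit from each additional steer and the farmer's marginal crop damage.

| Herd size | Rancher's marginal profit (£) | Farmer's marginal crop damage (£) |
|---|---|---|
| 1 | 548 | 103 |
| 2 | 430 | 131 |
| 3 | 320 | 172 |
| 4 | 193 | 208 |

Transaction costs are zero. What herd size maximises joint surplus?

Bargaining reaches the level where marginal profit last exceeds marginal crop damage.
That holds through level 3 (320 ≥ 172) but not at 4 (193 < 208).

3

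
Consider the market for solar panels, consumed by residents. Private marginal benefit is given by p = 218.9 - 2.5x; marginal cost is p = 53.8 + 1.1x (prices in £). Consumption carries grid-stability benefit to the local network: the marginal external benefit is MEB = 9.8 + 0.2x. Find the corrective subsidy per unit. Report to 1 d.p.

Social marginal benefit = demand + MEB = 228.7 - 2.3x.
Set SMB = MC: 228.7 - 2.3x = 53.8 + 1.1x → x* = 51.4412.
The Pigouvian subsidy equals MEB at x*: 9.8 + 0.2×51.4412 = 20.0882.

subsidy = £20.1 per unit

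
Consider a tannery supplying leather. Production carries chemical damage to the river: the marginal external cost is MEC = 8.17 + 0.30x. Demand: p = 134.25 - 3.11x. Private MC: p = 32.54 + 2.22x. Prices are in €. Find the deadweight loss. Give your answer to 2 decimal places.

DWL = €17.15

Market equilibrium (private): 32.54 + 2.22x = 134.25 - 3.11x → x_m = 19.0826.
Social marginal cost = private MC + MEC = 40.71 + 2.52x.
Set SMC = demand: 40.71 + 2.52x = 134.25 - 3.11x → x* = 16.6146.
Between x* and x_m the wedge SMC − demand runs linearly from 0 to MEC(x_m), so the loss is a triangle.
DWL = ½ × 2.4680 × 13.8948 = 17.1462.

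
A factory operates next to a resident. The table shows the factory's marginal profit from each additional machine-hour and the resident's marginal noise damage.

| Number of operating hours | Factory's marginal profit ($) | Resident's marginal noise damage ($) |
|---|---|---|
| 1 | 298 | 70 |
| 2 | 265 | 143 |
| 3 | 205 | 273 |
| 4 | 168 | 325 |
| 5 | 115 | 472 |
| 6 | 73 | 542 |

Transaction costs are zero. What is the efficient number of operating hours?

Bargaining reaches the level where marginal profit last exceeds marginal noise damage.
That holds through level 2 (265 ≥ 143) but not at 3 (205 < 273).

2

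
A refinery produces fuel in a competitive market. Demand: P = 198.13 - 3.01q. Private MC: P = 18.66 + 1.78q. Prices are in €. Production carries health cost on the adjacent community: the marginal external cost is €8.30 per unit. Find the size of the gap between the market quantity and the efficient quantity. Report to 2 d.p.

Market equilibrium (private): 18.66 + 1.78q = 198.13 - 3.01q → q_m = 37.4676.
Social marginal cost = private MC + MEC = 26.96 + 1.78q.
Set SMC = demand: 26.96 + 1.78q = 198.13 - 3.01q → q* = 35.7349.
Gap = |37.4676 − 35.7349| = 1.7327.

1.73 units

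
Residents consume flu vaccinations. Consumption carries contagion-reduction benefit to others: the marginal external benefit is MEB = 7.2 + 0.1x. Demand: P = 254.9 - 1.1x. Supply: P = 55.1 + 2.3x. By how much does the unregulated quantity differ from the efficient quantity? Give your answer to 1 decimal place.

Market equilibrium (private): 55.1 + 2.3x = 254.9 - 1.1x → x_m = 58.7647.
Social marginal benefit = demand + MEB = 262.1 - x.
Set SMB = MC: 262.1 - x = 55.1 + 2.3x → x* = 62.7273.
Gap = |58.7647 − 62.7273| = 3.9626.

4.0 units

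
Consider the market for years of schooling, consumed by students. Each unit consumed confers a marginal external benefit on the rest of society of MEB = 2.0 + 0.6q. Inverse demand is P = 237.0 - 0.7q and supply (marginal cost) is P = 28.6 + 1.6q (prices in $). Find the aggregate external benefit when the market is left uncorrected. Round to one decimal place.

Market equilibrium (private): 28.6 + 1.6q = 237.0 - 0.7q → q_m = 90.6087.
Total external benefit = ∫₀^{q_m} (2.0 + 0.6q) dq = 2.0×90.6087 + ½×0.6×90.6087² = 2644.1984.

$2644.2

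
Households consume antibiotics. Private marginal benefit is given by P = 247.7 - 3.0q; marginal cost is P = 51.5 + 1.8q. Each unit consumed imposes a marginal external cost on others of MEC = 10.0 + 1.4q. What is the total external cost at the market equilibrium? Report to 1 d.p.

1578.3

Market equilibrium (private): 51.5 + 1.8q = 247.7 - 3.0q → q_m = 40.8750.
Total external cost = ∫₀^{q_m} (10.0 + 1.4q) dq = 10.0×40.8750 + ½×1.4×40.8750² = 1578.2859.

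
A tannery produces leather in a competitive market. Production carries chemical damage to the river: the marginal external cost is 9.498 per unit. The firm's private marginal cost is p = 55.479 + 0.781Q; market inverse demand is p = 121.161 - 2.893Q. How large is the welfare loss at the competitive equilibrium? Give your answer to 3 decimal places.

DWL = 12.277

Market equilibrium (private): 55.479 + 0.781Q = 121.161 - 2.893Q → Q_m = 17.8775.
Social marginal cost = private MC + MEC = 64.977 + 0.781Q.
Set SMC = demand: 64.977 + 0.781Q = 121.161 - 2.893Q → Q* = 15.2923.
The welfare-loss triangle has base |Q_m − Q*| and height MEC(Q_m) (the vertical gap between SMC and demand is zero at Q* and MEC at Q_m).
DWL = ½ × 2.5852 × 9.4980 = 12.2771.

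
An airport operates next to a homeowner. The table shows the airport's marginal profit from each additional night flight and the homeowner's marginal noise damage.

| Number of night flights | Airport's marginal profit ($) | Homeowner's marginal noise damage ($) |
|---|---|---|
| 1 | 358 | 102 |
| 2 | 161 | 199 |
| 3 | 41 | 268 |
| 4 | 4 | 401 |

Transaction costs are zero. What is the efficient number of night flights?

1

Bargaining reaches the level where marginal profit last exceeds marginal noise damage.
That holds through level 1 (358 ≥ 102) but not at 2 (161 < 199).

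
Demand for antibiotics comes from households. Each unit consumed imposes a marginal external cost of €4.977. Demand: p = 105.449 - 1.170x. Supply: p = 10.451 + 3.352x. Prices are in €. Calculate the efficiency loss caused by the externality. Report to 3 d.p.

Market equilibrium (private): 10.451 + 3.352x = 105.449 - 1.170x → x_m = 21.0080.
Social marginal benefit = demand − MEC = 100.472 - 1.170x.
Set SMB = MC: 100.472 - 1.170x = 10.451 + 3.352x → x* = 19.9073.
Height of the DWL triangle at x_m is MC(x_m) − SMB(x_m) = MEC(x_m) = 4.9770.
DWL = ½ × 1.1007 × 4.9770 = 2.7391.

DWL = €2.739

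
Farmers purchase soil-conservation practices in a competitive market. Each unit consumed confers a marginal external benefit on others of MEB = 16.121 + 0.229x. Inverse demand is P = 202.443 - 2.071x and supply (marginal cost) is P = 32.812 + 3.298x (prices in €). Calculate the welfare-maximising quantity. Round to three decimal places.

Social marginal benefit = demand + MEB = 218.564 - 1.842x.
Set SMB = MC: 218.564 - 1.842x = 32.812 + 3.298x → x* = 36.1385.

x* = 36.139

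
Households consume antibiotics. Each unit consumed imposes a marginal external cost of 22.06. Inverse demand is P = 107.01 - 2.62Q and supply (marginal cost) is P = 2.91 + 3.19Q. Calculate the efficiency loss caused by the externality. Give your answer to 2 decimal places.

DWL = 41.88

Market equilibrium (private): 2.91 + 3.19Q = 107.01 - 2.62Q → Q_m = 17.9174.
Social marginal benefit = demand − MEC = 84.95 - 2.62Q.
Set SMB = MC: 84.95 - 2.62Q = 2.91 + 3.19Q → Q* = 14.1205.
Height of the DWL triangle at Q_m is MC(Q_m) − SMB(Q_m) = MEC(Q_m) = 22.0600.
DWL = ½ × 3.7969 × 22.0600 = 41.8798.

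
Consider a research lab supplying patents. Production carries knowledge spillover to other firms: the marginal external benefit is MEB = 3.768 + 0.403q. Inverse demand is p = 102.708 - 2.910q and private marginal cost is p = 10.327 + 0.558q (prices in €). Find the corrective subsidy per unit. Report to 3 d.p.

subsidy = €16.410 per unit

Social marginal cost = private MC − MEB = 6.559 + 0.155q.
Set SMC = demand: 6.559 + 0.155q = 102.708 - 2.910q → q* = 31.3700.
The Pigouvian subsidy equals MEB at q*: 3.768 + 0.403×31.3700 = 16.4101.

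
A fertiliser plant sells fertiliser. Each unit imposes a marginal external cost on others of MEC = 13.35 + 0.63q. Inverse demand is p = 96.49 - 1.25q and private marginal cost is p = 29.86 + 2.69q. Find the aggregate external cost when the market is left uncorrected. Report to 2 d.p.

315.85

Market equilibrium (private): 29.86 + 2.69q = 96.49 - 1.25q → q_m = 16.9112.
Total external cost = ∫₀^{q_m} (13.35 + 0.63q) dq = 13.35×16.9112 + ½×0.63×16.9112² = 315.8510.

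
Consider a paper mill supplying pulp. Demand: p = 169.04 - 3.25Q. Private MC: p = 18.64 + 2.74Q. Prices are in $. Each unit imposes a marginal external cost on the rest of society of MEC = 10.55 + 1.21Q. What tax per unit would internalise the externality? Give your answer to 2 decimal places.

tax = $34.05 per unit

Social marginal cost = private MC + MEC = 29.19 + 3.95Q.
Set SMC = demand: 29.19 + 3.95Q = 169.04 - 3.25Q → Q* = 19.4236.
The Pigouvian tax equals MEC at Q*: 10.55 + 1.21×19.4236 = 34.0526.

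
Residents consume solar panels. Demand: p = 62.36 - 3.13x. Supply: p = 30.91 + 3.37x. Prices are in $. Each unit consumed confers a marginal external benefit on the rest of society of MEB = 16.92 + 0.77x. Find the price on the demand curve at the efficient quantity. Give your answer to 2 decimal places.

Social marginal benefit = demand + MEB = 79.28 - 2.36x.
Set SMB = MC: 79.28 - 2.36x = 30.91 + 3.37x → x* = 8.4415.
Consumer price on the demand curve at x*: 62.36 − 3.13×8.4415 = 35.9381.

P = $35.94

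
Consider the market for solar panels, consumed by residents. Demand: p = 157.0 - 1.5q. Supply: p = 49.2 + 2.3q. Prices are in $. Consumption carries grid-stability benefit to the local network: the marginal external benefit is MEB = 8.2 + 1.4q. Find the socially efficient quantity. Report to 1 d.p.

Social marginal benefit = demand + MEB = 165.2 - 0.1q.
Set SMB = MC: 165.2 - 0.1q = 49.2 + 2.3q → q* = 48.3333.

q* = 48.3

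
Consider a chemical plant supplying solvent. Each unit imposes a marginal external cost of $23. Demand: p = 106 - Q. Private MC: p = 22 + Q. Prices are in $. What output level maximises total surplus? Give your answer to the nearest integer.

Social marginal cost = private MC + MEC = 45 + Q.
Set SMC = demand: 45 + Q = 106 - Q → Q* = 30.5000.

Q* = 31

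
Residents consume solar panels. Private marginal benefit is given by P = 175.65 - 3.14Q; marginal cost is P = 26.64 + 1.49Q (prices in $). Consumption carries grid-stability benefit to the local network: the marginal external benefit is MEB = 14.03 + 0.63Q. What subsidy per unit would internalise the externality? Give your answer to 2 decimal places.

Social marginal benefit = demand + MEB = 189.68 - 2.51Q.
Set SMB = MC: 189.68 - 2.51Q = 26.64 + 1.49Q → Q* = 40.7600.
The Pigouvian subsidy equals MEB at Q*: 14.03 + 0.63×40.7600 = 39.7088.

subsidy = $39.71 per unit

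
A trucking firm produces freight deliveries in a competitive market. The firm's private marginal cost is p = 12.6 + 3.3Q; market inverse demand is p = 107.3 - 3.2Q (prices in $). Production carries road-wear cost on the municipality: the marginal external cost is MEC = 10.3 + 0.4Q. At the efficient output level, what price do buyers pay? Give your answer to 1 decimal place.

Social marginal cost = private MC + MEC = 22.9 + 3.7Q.
Set SMC = demand: 22.9 + 3.7Q = 107.3 - 3.2Q → Q* = 12.2319.
Consumer price on the demand curve at Q*: 107.3 − 3.2×12.2319 = 68.1579.

P = $68.2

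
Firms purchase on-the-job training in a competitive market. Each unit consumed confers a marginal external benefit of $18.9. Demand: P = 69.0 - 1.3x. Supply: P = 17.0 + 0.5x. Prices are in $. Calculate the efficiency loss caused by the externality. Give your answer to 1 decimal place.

DWL = $99.2

Market equilibrium (private): 17.0 + 0.5x = 69.0 - 1.3x → x_m = 28.8889.
Social marginal benefit = demand + MEB = 87.9 - 1.3x.
Set SMB = MC: 87.9 - 1.3x = 17.0 + 0.5x → x* = 39.3889.
The welfare-loss triangle has base |x_m − x*| and height MEB(x_m) (the vertical gap between SMB and MC is zero at x* and MEB at x_m).
DWL = ½ × 10.5000 × 18.9000 = 99.2250.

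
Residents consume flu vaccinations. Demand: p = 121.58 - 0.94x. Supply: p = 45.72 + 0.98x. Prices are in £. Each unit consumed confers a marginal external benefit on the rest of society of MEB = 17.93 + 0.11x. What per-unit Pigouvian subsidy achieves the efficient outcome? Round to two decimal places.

Social marginal benefit = demand + MEB = 139.51 - 0.83x.
Set SMB = MC: 139.51 - 0.83x = 45.72 + 0.98x → x* = 51.8177.
The Pigouvian subsidy equals MEB at x*: 17.93 + 0.11×51.8177 = 23.6299.

subsidy = £23.63 per unit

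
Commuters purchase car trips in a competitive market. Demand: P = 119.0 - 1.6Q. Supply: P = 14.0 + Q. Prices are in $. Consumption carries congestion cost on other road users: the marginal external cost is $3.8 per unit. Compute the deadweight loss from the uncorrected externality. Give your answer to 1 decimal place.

Market equilibrium (private): 14.0 + Q = 119.0 - 1.6Q → Q_m = 40.3846.
Social marginal benefit = demand − MEC = 115.2 - 1.6Q.
Set SMB = MC: 115.2 - 1.6Q = 14.0 + Q → Q* = 38.9231.
Height of the DWL triangle at Q_m is MC(Q_m) − SMB(Q_m) = MEC(Q_m) = 3.8000.
DWL = ½ × 1.4615 × 3.8000 = 2.7769.

DWL = $2.8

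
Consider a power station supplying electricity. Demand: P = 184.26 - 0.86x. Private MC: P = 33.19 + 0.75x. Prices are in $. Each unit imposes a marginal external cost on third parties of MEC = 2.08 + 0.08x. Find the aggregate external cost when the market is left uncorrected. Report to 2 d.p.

Market equilibrium (private): 33.19 + 0.75x = 184.26 - 0.86x → x_m = 93.8323.
Total external cost = ∫₀^{x_m} (2.08 + 0.08x) dx = 2.08×93.8323 + ½×0.08×93.8323² = 547.3512.

$547.35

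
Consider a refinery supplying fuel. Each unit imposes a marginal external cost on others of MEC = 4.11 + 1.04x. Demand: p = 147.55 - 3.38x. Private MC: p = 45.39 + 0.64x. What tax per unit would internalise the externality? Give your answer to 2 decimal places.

tax = 24.26 per unit

Social marginal cost = private MC + MEC = 49.50 + 1.68x.
Set SMC = demand: 49.50 + 1.68x = 147.55 - 3.38x → x* = 19.3775.
The Pigouvian tax equals MEC at x*: 4.11 + 1.04×19.3775 = 24.2626.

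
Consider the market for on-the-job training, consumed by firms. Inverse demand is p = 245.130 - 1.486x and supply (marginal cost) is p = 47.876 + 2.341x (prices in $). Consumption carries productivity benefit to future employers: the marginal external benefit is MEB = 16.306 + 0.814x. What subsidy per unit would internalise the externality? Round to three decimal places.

subsidy = $74.002 per unit

Social marginal benefit = demand + MEB = 261.436 - 0.672x.
Set SMB = MC: 261.436 - 0.672x = 47.876 + 2.341x → x* = 70.8795.
The Pigouvian subsidy equals MEB at x*: 16.306 + 0.814×70.8795 = 74.0019.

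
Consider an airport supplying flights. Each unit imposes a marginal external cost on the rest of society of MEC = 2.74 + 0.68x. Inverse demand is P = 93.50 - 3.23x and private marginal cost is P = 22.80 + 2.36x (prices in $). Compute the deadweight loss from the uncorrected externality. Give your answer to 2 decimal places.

Market equilibrium (private): 22.80 + 2.36x = 93.50 - 3.23x → x_m = 12.6476.
Social marginal cost = private MC + MEC = 25.54 + 3.04x.
Set SMC = demand: 25.54 + 3.04x = 93.50 - 3.23x → x* = 10.8389.
Between x* and x_m the wedge SMC − demand runs linearly from 0 to MEC(x_m), so the loss is a triangle.
DWL = ½ × 1.8087 × 11.3404 = 10.2557.

DWL = $10.26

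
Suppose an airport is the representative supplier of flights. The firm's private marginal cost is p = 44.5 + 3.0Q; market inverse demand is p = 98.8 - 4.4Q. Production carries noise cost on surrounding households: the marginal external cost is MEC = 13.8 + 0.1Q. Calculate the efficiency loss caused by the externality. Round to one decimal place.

DWL = 14.1

Market equilibrium (private): 44.5 + 3.0Q = 98.8 - 4.4Q → Q_m = 7.3378.
Social marginal cost = private MC + MEC = 58.3 + 3.1Q.
Set SMC = demand: 58.3 + 3.1Q = 98.8 - 4.4Q → Q* = 5.4000.
Height of the DWL triangle at Q_m is SMC(Q_m) − demand(Q_m) = MEC(Q_m) = 14.5338.
DWL = ½ × 1.9378 × 14.5338 = 14.0818.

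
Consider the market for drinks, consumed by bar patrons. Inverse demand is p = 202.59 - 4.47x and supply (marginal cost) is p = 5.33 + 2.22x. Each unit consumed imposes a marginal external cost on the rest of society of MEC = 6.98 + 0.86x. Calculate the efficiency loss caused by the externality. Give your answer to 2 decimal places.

Market equilibrium (private): 5.33 + 2.22x = 202.59 - 4.47x → x_m = 29.4858.
Social marginal benefit = demand − MEC = 195.61 - 5.33x.
Set SMB = MC: 195.61 - 5.33x = 5.33 + 2.22x → x* = 25.2026.
Between x* and x_m the wedge MC − SMB runs linearly from 0 to MEC(x_m), so the loss is a triangle.
DWL = ½ × 4.2832 × 32.3378 = 69.2546.

DWL = 69.25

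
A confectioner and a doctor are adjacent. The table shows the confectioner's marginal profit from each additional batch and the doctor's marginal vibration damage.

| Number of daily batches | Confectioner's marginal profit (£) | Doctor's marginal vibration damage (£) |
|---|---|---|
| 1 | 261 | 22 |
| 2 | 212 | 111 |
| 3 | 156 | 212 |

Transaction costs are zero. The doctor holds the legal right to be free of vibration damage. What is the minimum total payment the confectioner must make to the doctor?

£133

Efficient level: marginal profit ≥ marginal vibration damage through level 2, so k* = 2.
With the doctor holding the right, the confectioner must at least compensate total damage at k*: 22 + 111 = 133.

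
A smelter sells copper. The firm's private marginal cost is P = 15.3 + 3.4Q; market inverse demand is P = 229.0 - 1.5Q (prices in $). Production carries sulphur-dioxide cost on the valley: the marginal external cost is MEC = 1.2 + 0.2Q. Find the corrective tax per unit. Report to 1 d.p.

Social marginal cost = private MC + MEC = 16.5 + 3.6Q.
Set SMC = demand: 16.5 + 3.6Q = 229.0 - 1.5Q → Q* = 41.6667.
The Pigouvian tax equals MEC at Q*: 1.2 + 0.2×41.6667 = 9.5333.

tax = $9.5 per unit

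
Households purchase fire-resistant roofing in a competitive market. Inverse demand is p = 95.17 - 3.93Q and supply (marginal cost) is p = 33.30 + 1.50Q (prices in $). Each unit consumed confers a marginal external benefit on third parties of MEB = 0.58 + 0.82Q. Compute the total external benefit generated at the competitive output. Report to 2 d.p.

Market equilibrium (private): 33.30 + 1.50Q = 95.17 - 3.93Q → Q_m = 11.3941.
Total external benefit = ∫₀^{Q_m} (0.58 + 0.82Q) dQ = 0.58×11.3941 + ½×0.82×11.3941² = 59.8370.

$59.84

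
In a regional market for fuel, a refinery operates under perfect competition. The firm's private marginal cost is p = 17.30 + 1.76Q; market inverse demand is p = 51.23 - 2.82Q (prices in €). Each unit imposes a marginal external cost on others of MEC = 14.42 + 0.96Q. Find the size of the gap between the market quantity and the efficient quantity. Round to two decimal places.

3.89 units

Market equilibrium (private): 17.30 + 1.76Q = 51.23 - 2.82Q → Q_m = 7.4083.
Social marginal cost = private MC + MEC = 31.72 + 2.72Q.
Set SMC = demand: 31.72 + 2.72Q = 51.23 - 2.82Q → Q* = 3.5217.
Gap = |7.4083 − 3.5217| = 3.8866.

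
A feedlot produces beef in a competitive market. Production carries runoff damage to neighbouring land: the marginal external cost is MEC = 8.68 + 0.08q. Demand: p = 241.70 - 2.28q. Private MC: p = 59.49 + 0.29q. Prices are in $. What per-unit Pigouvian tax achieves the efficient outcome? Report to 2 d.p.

Social marginal cost = private MC + MEC = 68.17 + 0.37q.
Set SMC = demand: 68.17 + 0.37q = 241.70 - 2.28q → q* = 65.4830.
The Pigouvian tax equals MEC at q*: 8.68 + 0.08×65.4830 = 13.9186.

tax = $13.92 per unit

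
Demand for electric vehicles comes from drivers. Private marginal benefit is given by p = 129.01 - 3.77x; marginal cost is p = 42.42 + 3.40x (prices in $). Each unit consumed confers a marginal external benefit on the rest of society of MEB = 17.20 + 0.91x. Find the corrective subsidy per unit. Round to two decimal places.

Social marginal benefit = demand + MEB = 146.21 - 2.86x.
Set SMB = MC: 146.21 - 2.86x = 42.42 + 3.40x → x* = 16.5799.
The Pigouvian subsidy equals MEB at x*: 17.20 + 0.91×16.5799 = 32.2877.

subsidy = $32.29 per unit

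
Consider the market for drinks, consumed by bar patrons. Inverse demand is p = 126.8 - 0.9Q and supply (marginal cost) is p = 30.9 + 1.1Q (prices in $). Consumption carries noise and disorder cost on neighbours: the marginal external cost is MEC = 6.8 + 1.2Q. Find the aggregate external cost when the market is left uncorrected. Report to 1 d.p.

Market equilibrium (private): 30.9 + 1.1Q = 126.8 - 0.9Q → Q_m = 47.9500.
Total external cost = ∫₀^{Q_m} (6.8 + 1.2Q) dQ = 6.8×47.9500 + ½×1.2×47.9500² = 1705.5815.

$1705.6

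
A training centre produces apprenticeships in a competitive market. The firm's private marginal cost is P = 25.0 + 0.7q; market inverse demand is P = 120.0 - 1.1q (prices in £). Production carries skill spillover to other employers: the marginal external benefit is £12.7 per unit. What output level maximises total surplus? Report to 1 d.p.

q* = 59.8

Social marginal cost = private MC − MEB = 12.3 + 0.7q.
Set SMC = demand: 12.3 + 0.7q = 120.0 - 1.1q → q* = 59.8333.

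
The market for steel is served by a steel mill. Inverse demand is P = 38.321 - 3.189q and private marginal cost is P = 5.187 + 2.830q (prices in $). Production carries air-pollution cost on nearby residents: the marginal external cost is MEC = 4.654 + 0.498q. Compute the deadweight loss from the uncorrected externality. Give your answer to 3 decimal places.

DWL = $4.196

Market equilibrium (private): 5.187 + 2.830q = 38.321 - 3.189q → q_m = 5.5049.
Social marginal cost = private MC + MEC = 9.841 + 3.328q.
Set SMC = demand: 9.841 + 3.328q = 38.321 - 3.189q → q* = 4.3701.
Between q* and q_m the wedge SMC − demand runs linearly from 0 to MEC(q_m), so the loss is a triangle.
DWL = ½ × 1.1348 × 7.3954 = 4.1961.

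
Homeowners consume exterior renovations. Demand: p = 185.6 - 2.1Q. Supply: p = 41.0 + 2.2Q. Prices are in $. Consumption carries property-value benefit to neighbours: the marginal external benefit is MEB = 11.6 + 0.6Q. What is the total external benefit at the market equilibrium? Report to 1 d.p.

$729.3

Market equilibrium (private): 41.0 + 2.2Q = 185.6 - 2.1Q → Q_m = 33.6279.
Total external benefit = ∫₀^{Q_m} (11.6 + 0.6Q) dQ = 11.6×33.6279 + ½×0.6×33.6279² = 729.3343.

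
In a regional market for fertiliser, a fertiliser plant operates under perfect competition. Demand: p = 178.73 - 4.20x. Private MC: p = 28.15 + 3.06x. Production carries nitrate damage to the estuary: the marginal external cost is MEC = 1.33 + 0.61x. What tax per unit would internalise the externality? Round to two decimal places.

Social marginal cost = private MC + MEC = 29.48 + 3.67x.
Set SMC = demand: 29.48 + 3.67x = 178.73 - 4.20x → x* = 18.9644.
The Pigouvian tax equals MEC at x*: 1.33 + 0.61×18.9644 = 12.8983.

tax = 12.90 per unit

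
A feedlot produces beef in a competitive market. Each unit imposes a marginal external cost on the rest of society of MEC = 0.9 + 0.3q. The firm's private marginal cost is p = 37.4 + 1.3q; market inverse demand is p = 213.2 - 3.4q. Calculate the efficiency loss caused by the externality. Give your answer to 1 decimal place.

Market equilibrium (private): 37.4 + 1.3q = 213.2 - 3.4q → q_m = 37.4043.
Social marginal cost = private MC + MEC = 38.3 + 1.6q.
Set SMC = demand: 38.3 + 1.6q = 213.2 - 3.4q → q* = 34.9800.
Height of the DWL triangle at q_m is SMC(q_m) − demand(q_m) = MEC(q_m) = 12.1213.
DWL = ½ × 2.4243 × 12.1213 = 14.6928.

DWL = 14.7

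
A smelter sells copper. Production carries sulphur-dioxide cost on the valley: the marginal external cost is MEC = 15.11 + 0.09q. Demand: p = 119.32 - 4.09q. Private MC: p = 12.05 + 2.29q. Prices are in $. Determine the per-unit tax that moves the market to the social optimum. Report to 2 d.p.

Social marginal cost = private MC + MEC = 27.16 + 2.38q.
Set SMC = demand: 27.16 + 2.38q = 119.32 - 4.09q → q* = 14.2442.
The Pigouvian tax equals MEC at q*: 15.11 + 0.09×14.2442 = 16.3920.

tax = $16.39 per unit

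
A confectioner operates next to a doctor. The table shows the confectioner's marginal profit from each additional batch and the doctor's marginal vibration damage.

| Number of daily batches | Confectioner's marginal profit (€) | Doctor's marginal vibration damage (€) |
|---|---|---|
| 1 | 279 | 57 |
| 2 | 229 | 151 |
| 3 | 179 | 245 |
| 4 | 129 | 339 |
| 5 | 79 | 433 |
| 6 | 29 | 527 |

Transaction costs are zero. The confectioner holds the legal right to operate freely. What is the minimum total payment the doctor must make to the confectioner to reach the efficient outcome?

Left alone the confectioner would choose level 6 (marginal profit stays positive).
Efficient level: k* = 2 (marginal profit ≥ marginal vibration damage through 2).
The doctor must at least cover the confectioner's forgone profit from cutting 6→2: 179 + 129 + 79 + 29 = 416.

€416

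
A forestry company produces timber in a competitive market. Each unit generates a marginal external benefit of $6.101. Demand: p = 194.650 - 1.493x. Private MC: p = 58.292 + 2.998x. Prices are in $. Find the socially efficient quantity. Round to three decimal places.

x* = 31.721

Social marginal cost = private MC − MEB = 52.191 + 2.998x.
Set SMC = demand: 52.191 + 2.998x = 194.650 - 1.493x → x* = 31.7210.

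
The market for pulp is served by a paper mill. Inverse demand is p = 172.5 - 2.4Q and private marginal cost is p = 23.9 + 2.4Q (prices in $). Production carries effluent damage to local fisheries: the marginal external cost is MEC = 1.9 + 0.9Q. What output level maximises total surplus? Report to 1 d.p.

Social marginal cost = private MC + MEC = 25.8 + 3.3Q.
Set SMC = demand: 25.8 + 3.3Q = 172.5 - 2.4Q → Q* = 25.7368.

Q* = 25.7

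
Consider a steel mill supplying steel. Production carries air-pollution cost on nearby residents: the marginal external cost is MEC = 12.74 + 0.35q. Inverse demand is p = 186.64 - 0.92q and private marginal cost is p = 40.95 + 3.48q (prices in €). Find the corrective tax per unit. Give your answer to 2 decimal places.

tax = €22.54 per unit

Social marginal cost = private MC + MEC = 53.69 + 3.83q.
Set SMC = demand: 53.69 + 3.83q = 186.64 - 0.92q → q* = 27.9895.
The Pigouvian tax equals MEC at q*: 12.74 + 0.35×27.9895 = 22.5363.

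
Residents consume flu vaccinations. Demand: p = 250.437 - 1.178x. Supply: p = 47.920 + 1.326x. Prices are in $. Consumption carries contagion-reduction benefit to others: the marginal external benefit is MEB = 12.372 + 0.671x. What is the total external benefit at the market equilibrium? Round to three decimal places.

$3195.172

Market equilibrium (private): 47.920 + 1.326x = 250.437 - 1.178x → x_m = 80.8774.
Total external benefit = ∫₀^{x_m} (12.372 + 0.671x) dx = 12.372×80.8774 + ½×0.671×80.8774² = 3195.1723.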